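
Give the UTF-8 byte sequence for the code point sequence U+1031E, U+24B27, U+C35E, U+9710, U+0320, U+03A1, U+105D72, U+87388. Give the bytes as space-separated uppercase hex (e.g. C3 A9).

F0 90 8C 9E F0 A4 AC A7 EC 8D 9E E9 9C 90 CC A0 CE A1 F4 85 B5 B2 F2 87 8E 88

U+1031E: 4-byte form → F0 90 8C 9E.
U+24B27: 4-byte form → F0 A4 AC A7.
U+C35E: 3-byte form → EC 8D 9E.
U+9710: 3-byte form → E9 9C 90.
U+0320: 2-byte form → CC A0.
U+03A1: 2-byte form → CE A1.
U+105D72: 4-byte form → F4 85 B5 B2.
U+87388: 4-byte form → F2 87 8E 88.
Concatenated (26 bytes): F0 90 8C 9E F0 A4 AC A7 EC 8D 9E E9 9C 90 CC A0 CE A1 F4 85 B5 B2 F2 87 8E 88.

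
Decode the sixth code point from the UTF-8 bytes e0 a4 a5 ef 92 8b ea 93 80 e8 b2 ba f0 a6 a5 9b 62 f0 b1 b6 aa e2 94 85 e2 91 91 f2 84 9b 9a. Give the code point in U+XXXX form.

U+0062

Offset 0: leading byte 0xE0 = 11100000 → 3-byte char #1 = E0 A4 A5.
Offset 3: leading byte 0xEF = 11101111 → 3-byte char #2 = EF 92 8B.
Offset 6: leading byte 0xEA = 11101010 → 3-byte char #3 = EA 93 80.
Offset 9: leading byte 0xE8 = 11101000 → 3-byte char #4 = E8 B2 BA.
Offset 12: leading byte 0xF0 = 11110000 → 4-byte char #5 = F0 A6 A5 9B.
Offset 16: leading byte 0x62 = 01100010 → 1-byte char #6 = 62.
Leading byte 0x62 = 01100010 matches 0xxxxxxx → 1-byte sequence.
Byte 1: 0x62 = 01100010, payload 1100010 (7 bits).
Concatenate: 1100010 = 0x62 (7 bits → U+0062).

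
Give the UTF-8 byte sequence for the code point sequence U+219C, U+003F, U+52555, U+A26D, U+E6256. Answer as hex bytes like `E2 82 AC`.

U+219C: 3-byte form → E2 86 9C.
U+003F: 1-byte form → 3F.
U+52555: 4-byte form → F1 92 95 95.
U+A26D: 3-byte form → EA 89 AD.
U+E6256: 4-byte form → F3 A6 89 96.
Concatenated (15 bytes): E2 86 9C 3F F1 92 95 95 EA 89 AD F3 A6 89 96.

E2 86 9C 3F F1 92 95 95 EA 89 AD F3 A6 89 96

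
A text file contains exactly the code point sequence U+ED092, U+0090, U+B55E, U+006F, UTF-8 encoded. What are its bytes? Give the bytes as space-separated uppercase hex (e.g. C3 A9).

U+ED092: 4-byte form → F3 AD 82 92.
U+0090: 2-byte form → C2 90.
U+B55E: 3-byte form → EB 95 9E.
U+006F: 1-byte form → 6F.
Concatenated (10 bytes): F3 AD 82 92 C2 90 EB 95 9E 6F.

F3 AD 82 92 C2 90 EB 95 9E 6F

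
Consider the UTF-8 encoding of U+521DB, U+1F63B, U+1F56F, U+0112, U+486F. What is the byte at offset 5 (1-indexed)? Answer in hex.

0xF0

1-indexed offset 5 is 0-indexed offset 4.
U+521DB → 4-byte form F1 92 87 9B at offsets 0–3.
U+1F63B → 4-byte form F0 9F 98 BB at offsets 4–7.
Offset 4 falls in char 2's range; it's byte 1 of F0 9F 98 BB = 0xF0.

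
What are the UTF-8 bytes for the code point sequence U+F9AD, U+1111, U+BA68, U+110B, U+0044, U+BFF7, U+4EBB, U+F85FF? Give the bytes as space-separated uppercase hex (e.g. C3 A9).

U+F9AD: 3-byte form → EF A6 AD.
U+1111: 3-byte form → E1 84 91.
U+BA68: 3-byte form → EB A9 A8.
U+110B: 3-byte form → E1 84 8B.
U+0044: 1-byte form → 44.
U+BFF7: 3-byte form → EB BF B7.
U+4EBB: 3-byte form → E4 BA BB.
U+F85FF: 4-byte form → F3 B8 97 BF.
Concatenated (23 bytes): EF A6 AD E1 84 91 EB A9 A8 E1 84 8B 44 EB BF B7 E4 BA BB F3 B8 97 BF.

EF A6 AD E1 84 91 EB A9 A8 E1 84 8B 44 EB BF B7 E4 BA BB F3 B8 97 BF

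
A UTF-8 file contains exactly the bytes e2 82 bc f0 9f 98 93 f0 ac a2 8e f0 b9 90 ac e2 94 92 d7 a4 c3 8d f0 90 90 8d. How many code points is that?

Byte at offset 0: 0xE2 = 11100010 → 3-byte char (#1). Advance 3.
Byte at offset 3: 0xF0 = 11110000 → 4-byte char (#2). Advance 4.
Byte at offset 7: 0xF0 = 11110000 → 4-byte char (#3). Advance 4.
Byte at offset 11: 0xF0 = 11110000 → 4-byte char (#4). Advance 4.
Byte at offset 15: 0xE2 = 11100010 → 3-byte char (#5). Advance 3.
Byte at offset 18: 0xD7 = 11010111 → 2-byte char (#6). Advance 2.
Byte at offset 20: 0xC3 = 11000011 → 2-byte char (#7). Advance 2.
Byte at offset 22: 0xF0 = 11110000 → 4-byte char (#8). Advance 4.
Reached end at offset 26 after 8 code points.

8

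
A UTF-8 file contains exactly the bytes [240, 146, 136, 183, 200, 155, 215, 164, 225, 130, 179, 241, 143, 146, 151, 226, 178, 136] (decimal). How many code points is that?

Byte at offset 0: 0xF0 = 11110000 → 4-byte char (#1). Advance 4.
Byte at offset 4: 0xC8 = 11001000 → 2-byte char (#2). Advance 2.
Byte at offset 6: 0xD7 = 11010111 → 2-byte char (#3). Advance 2.
Byte at offset 8: 0xE1 = 11100001 → 3-byte char (#4). Advance 3.
Byte at offset 11: 0xF1 = 11110001 → 4-byte char (#5). Advance 4.
Byte at offset 15: 0xE2 = 11100010 → 3-byte char (#6). Advance 3.
Reached end at offset 18 after 6 code points.

6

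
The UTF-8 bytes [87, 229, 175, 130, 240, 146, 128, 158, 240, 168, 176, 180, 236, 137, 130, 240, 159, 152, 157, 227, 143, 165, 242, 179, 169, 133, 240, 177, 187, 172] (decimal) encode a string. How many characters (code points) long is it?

Byte at offset 0: 0x57 = 01010111 → 1-byte char (#1). Advance 1.
Byte at offset 1: 0xE5 = 11100101 → 3-byte char (#2). Advance 3.
Byte at offset 4: 0xF0 = 11110000 → 4-byte char (#3). Advance 4.
Byte at offset 8: 0xF0 = 11110000 → 4-byte char (#4). Advance 4.
Byte at offset 12: 0xEC = 11101100 → 3-byte char (#5). Advance 3.
Byte at offset 15: 0xF0 = 11110000 → 4-byte char (#6). Advance 4.
Byte at offset 19: 0xE3 = 11100011 → 3-byte char (#7). Advance 3.
Byte at offset 22: 0xF2 = 11110010 → 4-byte char (#8). Advance 4.
Byte at offset 26: 0xF0 = 11110000 → 4-byte char (#9). Advance 4.
Reached end at offset 30 after 9 code points.

9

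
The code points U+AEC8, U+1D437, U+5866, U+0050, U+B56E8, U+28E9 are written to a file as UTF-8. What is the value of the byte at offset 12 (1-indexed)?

0xF2

1-indexed offset 12 is 0-indexed offset 11.
U+AEC8 → 3-byte form EA BB 88 at offsets 0–2.
U+1D437 → 4-byte form F0 9D 90 B7 at offsets 3–6.
U+5866 → 3-byte form E5 A1 A6 at offsets 7–9.
U+0050 → 1-byte form 50 at offsets 10–10.
U+B56E8 → 4-byte form F2 B5 9B A8 at offsets 11–14.
Offset 11 falls in char 5's range; it's byte 1 of F2 B5 9B A8 = 0xF2.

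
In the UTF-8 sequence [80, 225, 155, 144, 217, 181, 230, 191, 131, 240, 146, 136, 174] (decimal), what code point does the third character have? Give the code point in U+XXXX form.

U+0675

Offset 0: leading byte 0x50 = 01010000 → 1-byte char #1 = 50.
Offset 1: leading byte 0xE1 = 11100001 → 3-byte char #2 = E1 9B 90.
Offset 4: leading byte 0xD9 = 11011001 → 2-byte char #3 = D9 B5.
Leading byte 0xD9 = 11011001 matches 110xxxxx → 2-byte sequence.
Byte 1: 0xD9 = 11011001, payload 11001 (5 bits).
Byte 2: 0xB5 = 10110101 (10xxxxxx ✓), payload 110101.
Concatenate: 11001110101 = 0x675 (11 bits → U+0675).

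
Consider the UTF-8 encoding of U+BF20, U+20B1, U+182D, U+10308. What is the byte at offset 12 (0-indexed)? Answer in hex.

U+BF20 → 3-byte form EB BC A0 at offsets 0–2.
U+20B1 → 3-byte form E2 82 B1 at offsets 3–5.
U+182D → 3-byte form E1 A0 AD at offsets 6–8.
U+10308 → 4-byte form F0 90 8C 88 at offsets 9–12.
Offset 12 falls in char 4's range; it's byte 4 of F0 90 8C 88 = 0x88.

0x88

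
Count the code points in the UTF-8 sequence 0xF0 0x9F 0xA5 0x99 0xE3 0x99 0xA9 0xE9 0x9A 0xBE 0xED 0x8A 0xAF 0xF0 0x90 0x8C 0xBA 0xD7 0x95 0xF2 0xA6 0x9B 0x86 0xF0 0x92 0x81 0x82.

8

Byte at offset 0: 0xF0 = 11110000 → 4-byte char (#1). Advance 4.
Byte at offset 4: 0xE3 = 11100011 → 3-byte char (#2). Advance 3.
Byte at offset 7: 0xE9 = 11101001 → 3-byte char (#3). Advance 3.
Byte at offset 10: 0xED = 11101101 → 3-byte char (#4). Advance 3.
Byte at offset 13: 0xF0 = 11110000 → 4-byte char (#5). Advance 4.
Byte at offset 17: 0xD7 = 11010111 → 2-byte char (#6). Advance 2.
Byte at offset 19: 0xF2 = 11110010 → 4-byte char (#7). Advance 4.
Byte at offset 23: 0xF0 = 11110000 → 4-byte char (#8). Advance 4.
Reached end at offset 27 after 8 code points.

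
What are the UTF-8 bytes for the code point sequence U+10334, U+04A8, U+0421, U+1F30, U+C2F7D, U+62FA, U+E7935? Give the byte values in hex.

F0 90 8C B4 D2 A8 D0 A1 E1 BC B0 F3 82 BD BD E6 8B BA F3 A7 A4 B5

U+10334: 4-byte form → F0 90 8C B4.
U+04A8: 2-byte form → D2 A8.
U+0421: 2-byte form → D0 A1.
U+1F30: 3-byte form → E1 BC B0.
U+C2F7D: 4-byte form → F3 82 BD BD.
U+62FA: 3-byte form → E6 8B BA.
U+E7935: 4-byte form → F3 A7 A4 B5.
Concatenated (22 bytes): F0 90 8C B4 D2 A8 D0 A1 E1 BC B0 F3 82 BD BD E6 8B BA F3 A7 A4 B5.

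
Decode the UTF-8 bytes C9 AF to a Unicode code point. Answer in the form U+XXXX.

Leading byte 0xC9 = 11001001 matches 110xxxxx → 2-byte sequence.
Byte 1: 0xC9 = 11001001, payload 01001 (5 bits).
Byte 2: 0xAF = 10101111 (10xxxxxx ✓), payload 101111.
Concatenate: 01001101111 = 0x26F (11 bits → U+026F).

U+026F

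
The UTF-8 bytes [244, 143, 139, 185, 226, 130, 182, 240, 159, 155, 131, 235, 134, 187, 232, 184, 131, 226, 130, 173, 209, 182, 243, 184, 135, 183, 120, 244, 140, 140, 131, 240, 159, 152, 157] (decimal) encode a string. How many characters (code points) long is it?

Byte at offset 0: 0xF4 = 11110100 → 4-byte char (#1). Advance 4.
Byte at offset 4: 0xE2 = 11100010 → 3-byte char (#2). Advance 3.
Byte at offset 7: 0xF0 = 11110000 → 4-byte char (#3). Advance 4.
Byte at offset 11: 0xEB = 11101011 → 3-byte char (#4). Advance 3.
Byte at offset 14: 0xE8 = 11101000 → 3-byte char (#5). Advance 3.
Byte at offset 17: 0xE2 = 11100010 → 3-byte char (#6). Advance 3.
Byte at offset 20: 0xD1 = 11010001 → 2-byte char (#7). Advance 2.
Byte at offset 22: 0xF3 = 11110011 → 4-byte char (#8). Advance 4.
Byte at offset 26: 0x78 = 01111000 → 1-byte char (#9). Advance 1.
Byte at offset 27: 0xF4 = 11110100 → 4-byte char (#10). Advance 4.
Byte at offset 31: 0xF0 = 11110000 → 4-byte char (#11). Advance 4.
Reached end at offset 35 after 11 code points.

11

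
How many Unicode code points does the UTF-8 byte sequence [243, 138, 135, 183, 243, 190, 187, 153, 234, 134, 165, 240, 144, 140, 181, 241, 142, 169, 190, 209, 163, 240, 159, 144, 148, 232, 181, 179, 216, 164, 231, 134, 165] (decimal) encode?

10

Byte at offset 0: 0xF3 = 11110011 → 4-byte char (#1). Advance 4.
Byte at offset 4: 0xF3 = 11110011 → 4-byte char (#2). Advance 4.
Byte at offset 8: 0xEA = 11101010 → 3-byte char (#3). Advance 3.
Byte at offset 11: 0xF0 = 11110000 → 4-byte char (#4). Advance 4.
Byte at offset 15: 0xF1 = 11110001 → 4-byte char (#5). Advance 4.
Byte at offset 19: 0xD1 = 11010001 → 2-byte char (#6). Advance 2.
Byte at offset 21: 0xF0 = 11110000 → 4-byte char (#7). Advance 4.
Byte at offset 25: 0xE8 = 11101000 → 3-byte char (#8). Advance 3.
Byte at offset 28: 0xD8 = 11011000 → 2-byte char (#9). Advance 2.
Byte at offset 30: 0xE7 = 11100111 → 3-byte char (#10). Advance 3.
Reached end at offset 33 after 10 code points.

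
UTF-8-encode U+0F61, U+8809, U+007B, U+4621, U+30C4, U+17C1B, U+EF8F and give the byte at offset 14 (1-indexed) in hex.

1-indexed offset 14 is 0-indexed offset 13.
U+0F61 → 3-byte form E0 BD A1 at offsets 0–2.
U+8809 → 3-byte form E8 A0 89 at offsets 3–5.
U+007B → 1-byte form 7B at offsets 6–6.
U+4621 → 3-byte form E4 98 A1 at offsets 7–9.
U+30C4 → 3-byte form E3 83 84 at offsets 10–12.
U+17C1B → 4-byte form F0 97 B0 9B at offsets 13–16.
Offset 13 falls in char 6's range; it's byte 1 of F0 97 B0 9B = 0xF0.

0xF0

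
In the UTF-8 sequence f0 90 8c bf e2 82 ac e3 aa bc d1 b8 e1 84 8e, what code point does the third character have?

Offset 0: leading byte 0xF0 = 11110000 → 4-byte char #1 = F0 90 8C BF.
Offset 4: leading byte 0xE2 = 11100010 → 3-byte char #2 = E2 82 AC.
Offset 7: leading byte 0xE3 = 11100011 → 3-byte char #3 = E3 AA BC.
Leading byte 0xE3 = 11100011 matches 1110xxxx → 3-byte sequence.
Byte 1: 0xE3 = 11100011, payload 0011 (4 bits).
Byte 2: 0xAA = 10101010 (10xxxxxx ✓), payload 101010.
Byte 3: 0xBC = 10111100 (10xxxxxx ✓), payload 111100.
Concatenate: 0011101010111100 = 0x3ABC (16 bits → U+3ABC).

U+3ABC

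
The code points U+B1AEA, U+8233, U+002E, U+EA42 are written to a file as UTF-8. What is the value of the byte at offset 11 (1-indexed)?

1-indexed offset 11 is 0-indexed offset 10.
U+B1AEA → 4-byte form F2 B1 AB AA at offsets 0–3.
U+8233 → 3-byte form E8 88 B3 at offsets 4–6.
U+002E → 1-byte form 2E at offsets 7–7.
U+EA42 → 3-byte form EE A9 82 at offsets 8–10.
Offset 10 falls in char 4's range; it's byte 3 of EE A9 82 = 0x82.

0x82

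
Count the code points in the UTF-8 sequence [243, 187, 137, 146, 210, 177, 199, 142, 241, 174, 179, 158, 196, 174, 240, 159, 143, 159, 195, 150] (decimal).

7

Byte at offset 0: 0xF3 = 11110011 → 4-byte char (#1). Advance 4.
Byte at offset 4: 0xD2 = 11010010 → 2-byte char (#2). Advance 2.
Byte at offset 6: 0xC7 = 11000111 → 2-byte char (#3). Advance 2.
Byte at offset 8: 0xF1 = 11110001 → 4-byte char (#4). Advance 4.
Byte at offset 12: 0xC4 = 11000100 → 2-byte char (#5). Advance 2.
Byte at offset 14: 0xF0 = 11110000 → 4-byte char (#6). Advance 4.
Byte at offset 18: 0xC3 = 11000011 → 2-byte char (#7). Advance 2.
Reached end at offset 20 after 7 code points.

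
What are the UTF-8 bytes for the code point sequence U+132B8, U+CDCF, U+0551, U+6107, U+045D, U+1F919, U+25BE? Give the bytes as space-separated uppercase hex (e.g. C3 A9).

F0 93 8A B8 EC B7 8F D5 91 E6 84 87 D1 9D F0 9F A4 99 E2 96 BE

U+132B8: 4-byte form → F0 93 8A B8.
U+CDCF: 3-byte form → EC B7 8F.
U+0551: 2-byte form → D5 91.
U+6107: 3-byte form → E6 84 87.
U+045D: 2-byte form → D1 9D.
U+1F919: 4-byte form → F0 9F A4 99.
U+25BE: 3-byte form → E2 96 BE.
Concatenated (21 bytes): F0 93 8A B8 EC B7 8F D5 91 E6 84 87 D1 9D F0 9F A4 99 E2 96 BE.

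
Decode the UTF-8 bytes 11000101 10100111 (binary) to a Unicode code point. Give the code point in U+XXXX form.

U+0167

Leading byte 0xC5 = 11000101 matches 110xxxxx → 2-byte sequence.
Byte 1: 0xC5 = 11000101, payload 00101 (5 bits).
Byte 2: 0xA7 = 10100111 (10xxxxxx ✓), payload 100111.
Concatenate: 00101100111 = 0x167 (11 bits → U+0167).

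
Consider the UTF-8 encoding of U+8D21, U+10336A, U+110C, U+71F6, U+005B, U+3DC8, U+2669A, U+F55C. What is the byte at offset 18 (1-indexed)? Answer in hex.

1-indexed offset 18 is 0-indexed offset 17.
U+8D21 → 3-byte form E8 B4 A1 at offsets 0–2.
U+10336A → 4-byte form F4 83 8D AA at offsets 3–6.
U+110C → 3-byte form E1 84 8C at offsets 7–9.
U+71F6 → 3-byte form E7 87 B6 at offsets 10–12.
U+005B → 1-byte form 5B at offsets 13–13.
U+3DC8 → 3-byte form E3 B7 88 at offsets 14–16.
U+2669A → 4-byte form F0 A6 9A 9A at offsets 17–20.
Offset 17 falls in char 7's range; it's byte 1 of F0 A6 9A 9A = 0xF0.

0xF0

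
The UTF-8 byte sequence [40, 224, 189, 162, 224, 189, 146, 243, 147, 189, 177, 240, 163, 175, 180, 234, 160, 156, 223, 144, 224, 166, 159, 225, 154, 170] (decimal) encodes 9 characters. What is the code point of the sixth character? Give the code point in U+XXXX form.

U+A81C

Offset 0: leading byte 0x28 = 00101000 → 1-byte char #1 = 28.
Offset 1: leading byte 0xE0 = 11100000 → 3-byte char #2 = E0 BD A2.
Offset 4: leading byte 0xE0 = 11100000 → 3-byte char #3 = E0 BD 92.
Offset 7: leading byte 0xF3 = 11110011 → 4-byte char #4 = F3 93 BD B1.
Offset 11: leading byte 0xF0 = 11110000 → 4-byte char #5 = F0 A3 AF B4.
Offset 15: leading byte 0xEA = 11101010 → 3-byte char #6 = EA A0 9C.
Leading byte 0xEA = 11101010 matches 1110xxxx → 3-byte sequence.
Byte 1: 0xEA = 11101010, payload 1010 (4 bits).
Byte 2: 0xA0 = 10100000 (10xxxxxx ✓), payload 100000.
Byte 3: 0x9C = 10011100 (10xxxxxx ✓), payload 011100.
Concatenate: 1010100000011100 = 0xA81C (16 bits → U+A81C).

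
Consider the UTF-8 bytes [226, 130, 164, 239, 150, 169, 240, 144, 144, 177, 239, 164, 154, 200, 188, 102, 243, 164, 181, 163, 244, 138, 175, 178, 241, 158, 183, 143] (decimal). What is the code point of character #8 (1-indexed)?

Offset 0: leading byte 0xE2 = 11100010 → 3-byte char #1 = E2 82 A4.
Offset 3: leading byte 0xEF = 11101111 → 3-byte char #2 = EF 96 A9.
Offset 6: leading byte 0xF0 = 11110000 → 4-byte char #3 = F0 90 90 B1.
Offset 10: leading byte 0xEF = 11101111 → 3-byte char #4 = EF A4 9A.
Offset 13: leading byte 0xC8 = 11001000 → 2-byte char #5 = C8 BC.
Offset 15: leading byte 0x66 = 01100110 → 1-byte char #6 = 66.
Offset 16: leading byte 0xF3 = 11110011 → 4-byte char #7 = F3 A4 B5 A3.
Offset 20: leading byte 0xF4 = 11110100 → 4-byte char #8 = F4 8A AF B2.
Leading byte 0xF4 = 11110100 matches 11110xxx → 4-byte sequence.
Byte 1: 0xF4 = 11110100, payload 100 (3 bits).
Byte 2: 0x8A = 10001010 (10xxxxxx ✓), payload 001010.
Byte 3: 0xAF = 10101111 (10xxxxxx ✓), payload 101111.
Byte 4: 0xB2 = 10110010 (10xxxxxx ✓), payload 110010.
Concatenate: 100001010101111110010 = 0x10ABF2 (21 bits → U+10ABF2).

U+10ABF2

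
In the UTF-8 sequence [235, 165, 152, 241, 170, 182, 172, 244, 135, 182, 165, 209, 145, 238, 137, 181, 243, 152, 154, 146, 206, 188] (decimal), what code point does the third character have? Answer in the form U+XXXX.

Offset 0: leading byte 0xEB = 11101011 → 3-byte char #1 = EB A5 98.
Offset 3: leading byte 0xF1 = 11110001 → 4-byte char #2 = F1 AA B6 AC.
Offset 7: leading byte 0xF4 = 11110100 → 4-byte char #3 = F4 87 B6 A5.
Leading byte 0xF4 = 11110100 matches 11110xxx → 4-byte sequence.
Byte 1: 0xF4 = 11110100, payload 100 (3 bits).
Byte 2: 0x87 = 10000111 (10xxxxxx ✓), payload 000111.
Byte 3: 0xB6 = 10110110 (10xxxxxx ✓), payload 110110.
Byte 4: 0xA5 = 10100101 (10xxxxxx ✓), payload 100101.
Concatenate: 100000111110110100101 = 0x107DA5 (21 bits → U+107DA5).

U+107DA5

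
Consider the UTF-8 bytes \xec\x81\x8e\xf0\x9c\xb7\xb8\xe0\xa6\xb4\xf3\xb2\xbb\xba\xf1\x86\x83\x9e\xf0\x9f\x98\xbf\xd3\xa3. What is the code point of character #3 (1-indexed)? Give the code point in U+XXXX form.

U+09B4

Offset 0: leading byte 0xEC = 11101100 → 3-byte char #1 = EC 81 8E.
Offset 3: leading byte 0xF0 = 11110000 → 4-byte char #2 = F0 9C B7 B8.
Offset 7: leading byte 0xE0 = 11100000 → 3-byte char #3 = E0 A6 B4.
Leading byte 0xE0 = 11100000 matches 1110xxxx → 3-byte sequence.
Byte 1: 0xE0 = 11100000, payload 0000 (4 bits).
Byte 2: 0xA6 = 10100110 (10xxxxxx ✓), payload 100110.
Byte 3: 0xB4 = 10110100 (10xxxxxx ✓), payload 110100.
Concatenate: 0000100110110100 = 0x9B4 (16 bits → U+09B4).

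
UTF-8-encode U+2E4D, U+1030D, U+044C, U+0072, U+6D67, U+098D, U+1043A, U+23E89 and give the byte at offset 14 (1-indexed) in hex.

1-indexed offset 14 is 0-indexed offset 13.
U+2E4D → 3-byte form E2 B9 8D at offsets 0–2.
U+1030D → 4-byte form F0 90 8C 8D at offsets 3–6.
U+044C → 2-byte form D1 8C at offsets 7–8.
U+0072 → 1-byte form 72 at offsets 9–9.
U+6D67 → 3-byte form E6 B5 A7 at offsets 10–12.
U+098D → 3-byte form E0 A6 8D at offsets 13–15.
Offset 13 falls in char 6's range; it's byte 1 of E0 A6 8D = 0xE0.

0xE0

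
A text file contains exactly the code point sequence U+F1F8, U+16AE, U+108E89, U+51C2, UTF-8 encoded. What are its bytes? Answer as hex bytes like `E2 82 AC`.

U+F1F8: 3-byte form → EF 87 B8.
U+16AE: 3-byte form → E1 9A AE.
U+108E89: 4-byte form → F4 88 BA 89.
U+51C2: 3-byte form → E5 87 82.
Concatenated (13 bytes): EF 87 B8 E1 9A AE F4 88 BA 89 E5 87 82.

EF 87 B8 E1 9A AE F4 88 BA 89 E5 87 82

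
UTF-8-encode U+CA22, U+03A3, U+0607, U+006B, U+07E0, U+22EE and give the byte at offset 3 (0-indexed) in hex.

0xCE

U+CA22 → 3-byte form EC A8 A2 at offsets 0–2.
U+03A3 → 2-byte form CE A3 at offsets 3–4.
Offset 3 falls in char 2's range; it's byte 1 of CE A3 = 0xCE.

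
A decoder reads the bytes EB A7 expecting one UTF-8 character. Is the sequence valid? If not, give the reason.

Leading byte 0xEB = 11101011 → 3-byte form, but only 2 bytes are present.

invalid (sequence truncated)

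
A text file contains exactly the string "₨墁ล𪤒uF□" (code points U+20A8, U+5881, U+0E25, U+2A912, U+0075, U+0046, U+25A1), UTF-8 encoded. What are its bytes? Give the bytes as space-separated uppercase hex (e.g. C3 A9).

U+20A8: 3-byte form → E2 82 A8.
U+5881: 3-byte form → E5 A2 81.
U+0E25: 3-byte form → E0 B8 A5.
U+2A912: 4-byte form → F0 AA A4 92.
U+0075: 1-byte form → 75.
U+0046: 1-byte form → 46.
U+25A1: 3-byte form → E2 96 A1.
Concatenated (18 bytes): E2 82 A8 E5 A2 81 E0 B8 A5 F0 AA A4 92 75 46 E2 96 A1.

E2 82 A8 E5 A2 81 E0 B8 A5 F0 AA A4 92 75 46 E2 96 A1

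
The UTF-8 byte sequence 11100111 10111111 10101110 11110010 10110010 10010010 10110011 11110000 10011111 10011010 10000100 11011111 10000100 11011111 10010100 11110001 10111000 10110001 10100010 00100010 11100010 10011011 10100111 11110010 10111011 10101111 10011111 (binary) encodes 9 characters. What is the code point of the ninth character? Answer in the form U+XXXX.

Offset 0: leading byte 0xE7 = 11100111 → 3-byte char #1 = E7 BF AE.
Offset 3: leading byte 0xF2 = 11110010 → 4-byte char #2 = F2 B2 92 B3.
Offset 7: leading byte 0xF0 = 11110000 → 4-byte char #3 = F0 9F 9A 84.
Offset 11: leading byte 0xDF = 11011111 → 2-byte char #4 = DF 84.
Offset 13: leading byte 0xDF = 11011111 → 2-byte char #5 = DF 94.
Offset 15: leading byte 0xF1 = 11110001 → 4-byte char #6 = F1 B8 B1 A2.
Offset 19: leading byte 0x22 = 00100010 → 1-byte char #7 = 22.
Offset 20: leading byte 0xE2 = 11100010 → 3-byte char #8 = E2 9B A7.
Offset 23: leading byte 0xF2 = 11110010 → 4-byte char #9 = F2 BB AF 9F.
Leading byte 0xF2 = 11110010 matches 11110xxx → 4-byte sequence.
Byte 1: 0xF2 = 11110010, payload 010 (3 bits).
Byte 2: 0xBB = 10111011 (10xxxxxx ✓), payload 111011.
Byte 3: 0xAF = 10101111 (10xxxxxx ✓), payload 101111.
Byte 4: 0x9F = 10011111 (10xxxxxx ✓), payload 011111.
Concatenate: 010111011101111011111 = 0xBBBDF (21 bits → U+BBBDF).

U+BBBDF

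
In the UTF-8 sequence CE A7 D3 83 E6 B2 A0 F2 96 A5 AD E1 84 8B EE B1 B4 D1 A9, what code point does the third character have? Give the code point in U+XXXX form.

Offset 0: leading byte 0xCE = 11001110 → 2-byte char #1 = CE A7.
Offset 2: leading byte 0xD3 = 11010011 → 2-byte char #2 = D3 83.
Offset 4: leading byte 0xE6 = 11100110 → 3-byte char #3 = E6 B2 A0.
Leading byte 0xE6 = 11100110 matches 1110xxxx → 3-byte sequence.
Byte 1: 0xE6 = 11100110, payload 0110 (4 bits).
Byte 2: 0xB2 = 10110010 (10xxxxxx ✓), payload 110010.
Byte 3: 0xA0 = 10100000 (10xxxxxx ✓), payload 100000.
Concatenate: 0110110010100000 = 0x6CA0 (16 bits → U+6CA0).

U+6CA0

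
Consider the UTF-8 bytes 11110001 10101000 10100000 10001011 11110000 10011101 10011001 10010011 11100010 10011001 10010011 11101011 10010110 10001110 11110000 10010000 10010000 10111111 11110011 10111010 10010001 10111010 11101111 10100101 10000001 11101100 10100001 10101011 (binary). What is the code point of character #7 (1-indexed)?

U+F941

Offset 0: leading byte 0xF1 = 11110001 → 4-byte char #1 = F1 A8 A0 8B.
Offset 4: leading byte 0xF0 = 11110000 → 4-byte char #2 = F0 9D 99 93.
Offset 8: leading byte 0xE2 = 11100010 → 3-byte char #3 = E2 99 93.
Offset 11: leading byte 0xEB = 11101011 → 3-byte char #4 = EB 96 8E.
Offset 14: leading byte 0xF0 = 11110000 → 4-byte char #5 = F0 90 90 BF.
Offset 18: leading byte 0xF3 = 11110011 → 4-byte char #6 = F3 BA 91 BA.
Offset 22: leading byte 0xEF = 11101111 → 3-byte char #7 = EF A5 81.
Leading byte 0xEF = 11101111 matches 1110xxxx → 3-byte sequence.
Byte 1: 0xEF = 11101111, payload 1111 (4 bits).
Byte 2: 0xA5 = 10100101 (10xxxxxx ✓), payload 100101.
Byte 3: 0x81 = 10000001 (10xxxxxx ✓), payload 000001.
Concatenate: 1111100101000001 = 0xF941 (16 bits → U+F941).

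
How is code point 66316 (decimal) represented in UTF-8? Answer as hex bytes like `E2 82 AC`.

U+1030C = 0x1030C = 66316 decimal. In range U+10000–U+10FFFF → 4-byte form: 11110xxx 10xxxxxx 10xxxxxx 10xxxxxx.
Binary (21 bits): 000010000001100001100.
Split 3+6+6+6: 000 | 010000 | 001100 | 001100.
Byte 1: 11110000 = 0xF0.
Byte 2: 10010000 = 0x90.
Byte 3: 10001100 = 0x8C.
Byte 4: 10001100 = 0x8C.

F0 90 8C 8C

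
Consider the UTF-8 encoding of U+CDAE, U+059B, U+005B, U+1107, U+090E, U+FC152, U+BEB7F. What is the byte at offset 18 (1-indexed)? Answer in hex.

1-indexed offset 18 is 0-indexed offset 17.
U+CDAE → 3-byte form EC B6 AE at offsets 0–2.
U+059B → 2-byte form D6 9B at offsets 3–4.
U+005B → 1-byte form 5B at offsets 5–5.
U+1107 → 3-byte form E1 84 87 at offsets 6–8.
U+090E → 3-byte form E0 A4 8E at offsets 9–11.
U+FC152 → 4-byte form F3 BC 85 92 at offsets 12–15.
U+BEB7F → 4-byte form F2 BE AD BF at offsets 16–19.
Offset 17 falls in char 7's range; it's byte 2 of F2 BE AD BF = 0xBE.

0xBE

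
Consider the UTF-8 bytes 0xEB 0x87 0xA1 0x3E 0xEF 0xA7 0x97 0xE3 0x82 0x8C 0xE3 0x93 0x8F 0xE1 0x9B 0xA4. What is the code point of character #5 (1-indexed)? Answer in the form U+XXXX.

U+34CF

Offset 0: leading byte 0xEB = 11101011 → 3-byte char #1 = EB 87 A1.
Offset 3: leading byte 0x3E = 00111110 → 1-byte char #2 = 3E.
Offset 4: leading byte 0xEF = 11101111 → 3-byte char #3 = EF A7 97.
Offset 7: leading byte 0xE3 = 11100011 → 3-byte char #4 = E3 82 8C.
Offset 10: leading byte 0xE3 = 11100011 → 3-byte char #5 = E3 93 8F.
Leading byte 0xE3 = 11100011 matches 1110xxxx → 3-byte sequence.
Byte 1: 0xE3 = 11100011, payload 0011 (4 bits).
Byte 2: 0x93 = 10010011 (10xxxxxx ✓), payload 010011.
Byte 3: 0x8F = 10001111 (10xxxxxx ✓), payload 001111.
Concatenate: 0011010011001111 = 0x34CF (16 bits → U+34CF).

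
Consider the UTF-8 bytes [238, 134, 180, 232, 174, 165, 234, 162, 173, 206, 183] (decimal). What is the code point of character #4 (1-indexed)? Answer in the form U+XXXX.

U+03B7

Offset 0: leading byte 0xEE = 11101110 → 3-byte char #1 = EE 86 B4.
Offset 3: leading byte 0xE8 = 11101000 → 3-byte char #2 = E8 AE A5.
Offset 6: leading byte 0xEA = 11101010 → 3-byte char #3 = EA A2 AD.
Offset 9: leading byte 0xCE = 11001110 → 2-byte char #4 = CE B7.
Leading byte 0xCE = 11001110 matches 110xxxxx → 2-byte sequence.
Byte 1: 0xCE = 11001110, payload 01110 (5 bits).
Byte 2: 0xB7 = 10110111 (10xxxxxx ✓), payload 110111.
Concatenate: 01110110111 = 0x3B7 (11 bits → U+03B7).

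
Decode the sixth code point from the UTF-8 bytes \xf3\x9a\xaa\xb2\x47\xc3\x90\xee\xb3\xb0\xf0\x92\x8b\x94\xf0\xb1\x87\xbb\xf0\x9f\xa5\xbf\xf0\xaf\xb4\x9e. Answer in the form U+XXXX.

Offset 0: leading byte 0xF3 = 11110011 → 4-byte char #1 = F3 9A AA B2.
Offset 4: leading byte 0x47 = 01000111 → 1-byte char #2 = 47.
Offset 5: leading byte 0xC3 = 11000011 → 2-byte char #3 = C3 90.
Offset 7: leading byte 0xEE = 11101110 → 3-byte char #4 = EE B3 B0.
Offset 10: leading byte 0xF0 = 11110000 → 4-byte char #5 = F0 92 8B 94.
Offset 14: leading byte 0xF0 = 11110000 → 4-byte char #6 = F0 B1 87 BB.
Leading byte 0xF0 = 11110000 matches 11110xxx → 4-byte sequence.
Byte 1: 0xF0 = 11110000, payload 000 (3 bits).
Byte 2: 0xB1 = 10110001 (10xxxxxx ✓), payload 110001.
Byte 3: 0x87 = 10000111 (10xxxxxx ✓), payload 000111.
Byte 4: 0xBB = 10111011 (10xxxxxx ✓), payload 111011.
Concatenate: 000110001000111111011 = 0x311FB (21 bits → U+311FB).

U+311FB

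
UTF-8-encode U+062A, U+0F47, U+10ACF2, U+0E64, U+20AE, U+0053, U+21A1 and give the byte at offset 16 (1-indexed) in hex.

1-indexed offset 16 is 0-indexed offset 15.
U+062A → 2-byte form D8 AA at offsets 0–1.
U+0F47 → 3-byte form E0 BD 87 at offsets 2–4.
U+10ACF2 → 4-byte form F4 8A B3 B2 at offsets 5–8.
U+0E64 → 3-byte form E0 B9 A4 at offsets 9–11.
U+20AE → 3-byte form E2 82 AE at offsets 12–14.
U+0053 → 1-byte form 53 at offsets 15–15.
Offset 15 falls in char 6's range; it's byte 1 of 53 = 0x53.

0x53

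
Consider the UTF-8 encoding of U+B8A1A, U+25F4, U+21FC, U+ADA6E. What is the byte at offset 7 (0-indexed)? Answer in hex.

0xE2

U+B8A1A → 4-byte form F2 B8 A8 9A at offsets 0–3.
U+25F4 → 3-byte form E2 97 B4 at offsets 4–6.
U+21FC → 3-byte form E2 87 BC at offsets 7–9.
Offset 7 falls in char 3's range; it's byte 1 of E2 87 BC = 0xE2.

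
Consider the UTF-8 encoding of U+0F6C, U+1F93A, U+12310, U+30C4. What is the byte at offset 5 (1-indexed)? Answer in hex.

1-indexed offset 5 is 0-indexed offset 4.
U+0F6C → 3-byte form E0 BD AC at offsets 0–2.
U+1F93A → 4-byte form F0 9F A4 BA at offsets 3–6.
Offset 4 falls in char 2's range; it's byte 2 of F0 9F A4 BA = 0x9F.

0x9F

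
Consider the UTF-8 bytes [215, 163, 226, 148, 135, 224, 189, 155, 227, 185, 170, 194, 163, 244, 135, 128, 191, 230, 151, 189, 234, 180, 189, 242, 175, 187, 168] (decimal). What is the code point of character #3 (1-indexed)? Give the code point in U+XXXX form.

U+0F5B

Offset 0: leading byte 0xD7 = 11010111 → 2-byte char #1 = D7 A3.
Offset 2: leading byte 0xE2 = 11100010 → 3-byte char #2 = E2 94 87.
Offset 5: leading byte 0xE0 = 11100000 → 3-byte char #3 = E0 BD 9B.
Leading byte 0xE0 = 11100000 matches 1110xxxx → 3-byte sequence.
Byte 1: 0xE0 = 11100000, payload 0000 (4 bits).
Byte 2: 0xBD = 10111101 (10xxxxxx ✓), payload 111101.
Byte 3: 0x9B = 10011011 (10xxxxxx ✓), payload 011011.
Concatenate: 0000111101011011 = 0xF5B (16 bits → U+0F5B).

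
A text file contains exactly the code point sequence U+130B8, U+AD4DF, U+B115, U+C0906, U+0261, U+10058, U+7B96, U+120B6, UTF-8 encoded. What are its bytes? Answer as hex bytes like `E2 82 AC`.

U+130B8: 4-byte form → F0 93 82 B8.
U+AD4DF: 4-byte form → F2 AD 93 9F.
U+B115: 3-byte form → EB 84 95.
U+C0906: 4-byte form → F3 80 A4 86.
U+0261: 2-byte form → C9 A1.
U+10058: 4-byte form → F0 90 81 98.
U+7B96: 3-byte form → E7 AE 96.
U+120B6: 4-byte form → F0 92 82 B6.
Concatenated (28 bytes): F0 93 82 B8 F2 AD 93 9F EB 84 95 F3 80 A4 86 C9 A1 F0 90 81 98 E7 AE 96 F0 92 82 B6.

F0 93 82 B8 F2 AD 93 9F EB 84 95 F3 80 A4 86 C9 A1 F0 90 81 98 E7 AE 96 F0 92 82 B6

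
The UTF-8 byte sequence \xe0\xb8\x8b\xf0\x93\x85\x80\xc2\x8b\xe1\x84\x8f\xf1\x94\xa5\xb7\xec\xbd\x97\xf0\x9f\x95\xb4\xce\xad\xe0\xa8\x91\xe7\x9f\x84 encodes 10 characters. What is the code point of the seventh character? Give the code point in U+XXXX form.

U+1F574

Offset 0: leading byte 0xE0 = 11100000 → 3-byte char #1 = E0 B8 8B.
Offset 3: leading byte 0xF0 = 11110000 → 4-byte char #2 = F0 93 85 80.
Offset 7: leading byte 0xC2 = 11000010 → 2-byte char #3 = C2 8B.
Offset 9: leading byte 0xE1 = 11100001 → 3-byte char #4 = E1 84 8F.
Offset 12: leading byte 0xF1 = 11110001 → 4-byte char #5 = F1 94 A5 B7.
Offset 16: leading byte 0xEC = 11101100 → 3-byte char #6 = EC BD 97.
Offset 19: leading byte 0xF0 = 11110000 → 4-byte char #7 = F0 9F 95 B4.
Leading byte 0xF0 = 11110000 matches 11110xxx → 4-byte sequence.
Byte 1: 0xF0 = 11110000, payload 000 (3 bits).
Byte 2: 0x9F = 10011111 (10xxxxxx ✓), payload 011111.
Byte 3: 0x95 = 10010101 (10xxxxxx ✓), payload 010101.
Byte 4: 0xB4 = 10110100 (10xxxxxx ✓), payload 110100.
Concatenate: 000011111010101110100 = 0x1F574 (21 bits → U+1F574).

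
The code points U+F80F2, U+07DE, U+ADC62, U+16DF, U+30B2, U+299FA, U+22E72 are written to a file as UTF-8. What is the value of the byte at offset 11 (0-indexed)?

0x9B

U+F80F2 → 4-byte form F3 B8 83 B2 at offsets 0–3.
U+07DE → 2-byte form DF 9E at offsets 4–5.
U+ADC62 → 4-byte form F2 AD B1 A2 at offsets 6–9.
U+16DF → 3-byte form E1 9B 9F at offsets 10–12.
Offset 11 falls in char 4's range; it's byte 2 of E1 9B 9F = 0x9B.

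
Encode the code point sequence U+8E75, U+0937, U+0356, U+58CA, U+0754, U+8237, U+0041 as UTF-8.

E8 B9 B5 E0 A4 B7 CD 96 E5 A3 8A DD 94 E8 88 B7 41

U+8E75: 3-byte form → E8 B9 B5.
U+0937: 3-byte form → E0 A4 B7.
U+0356: 2-byte form → CD 96.
U+58CA: 3-byte form → E5 A3 8A.
U+0754: 2-byte form → DD 94.
U+8237: 3-byte form → E8 88 B7.
U+0041: 1-byte form → 41.
Concatenated (17 bytes): E8 B9 B5 E0 A4 B7 CD 96 E5 A3 8A DD 94 E8 88 B7 41.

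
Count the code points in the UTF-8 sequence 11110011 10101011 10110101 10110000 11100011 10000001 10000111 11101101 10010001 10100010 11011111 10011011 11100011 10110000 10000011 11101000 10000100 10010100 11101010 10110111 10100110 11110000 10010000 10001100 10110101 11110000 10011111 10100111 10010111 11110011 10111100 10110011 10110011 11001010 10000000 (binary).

11

Byte at offset 0: 0xF3 = 11110011 → 4-byte char (#1). Advance 4.
Byte at offset 4: 0xE3 = 11100011 → 3-byte char (#2). Advance 3.
Byte at offset 7: 0xED = 11101101 → 3-byte char (#3). Advance 3.
Byte at offset 10: 0xDF = 11011111 → 2-byte char (#4). Advance 2.
Byte at offset 12: 0xE3 = 11100011 → 3-byte char (#5). Advance 3.
Byte at offset 15: 0xE8 = 11101000 → 3-byte char (#6). Advance 3.
Byte at offset 18: 0xEA = 11101010 → 3-byte char (#7). Advance 3.
Byte at offset 21: 0xF0 = 11110000 → 4-byte char (#8). Advance 4.
Byte at offset 25: 0xF0 = 11110000 → 4-byte char (#9). Advance 4.
Byte at offset 29: 0xF3 = 11110011 → 4-byte char (#10). Advance 4.
Byte at offset 33: 0xCA = 11001010 → 2-byte char (#11). Advance 2.
Reached end at offset 35 after 11 code points.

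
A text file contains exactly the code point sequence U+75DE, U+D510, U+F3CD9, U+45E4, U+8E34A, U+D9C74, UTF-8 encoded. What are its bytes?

E7 97 9E ED 94 90 F3 B3 B3 99 E4 97 A4 F2 8E 8D 8A F3 99 B1 B4

U+75DE: 3-byte form → E7 97 9E.
U+D510: 3-byte form → ED 94 90.
U+F3CD9: 4-byte form → F3 B3 B3 99.
U+45E4: 3-byte form → E4 97 A4.
U+8E34A: 4-byte form → F2 8E 8D 8A.
U+D9C74: 4-byte form → F3 99 B1 B4.
Concatenated (21 bytes): E7 97 9E ED 94 90 F3 B3 B3 99 E4 97 A4 F2 8E 8D 8A F3 99 B1 B4.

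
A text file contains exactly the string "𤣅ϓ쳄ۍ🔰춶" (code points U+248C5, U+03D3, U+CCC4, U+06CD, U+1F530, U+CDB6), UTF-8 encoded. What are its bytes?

U+248C5: 4-byte form → F0 A4 A3 85.
U+03D3: 2-byte form → CF 93.
U+CCC4: 3-byte form → EC B3 84.
U+06CD: 2-byte form → DB 8D.
U+1F530: 4-byte form → F0 9F 94 B0.
U+CDB6: 3-byte form → EC B6 B6.
Concatenated (18 bytes): F0 A4 A3 85 CF 93 EC B3 84 DB 8D F0 9F 94 B0 EC B6 B6.

F0 A4 A3 85 CF 93 EC B3 84 DB 8D F0 9F 94 B0 EC B6 B6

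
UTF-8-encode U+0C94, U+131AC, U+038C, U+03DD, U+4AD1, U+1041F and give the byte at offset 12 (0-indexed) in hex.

U+0C94 → 3-byte form E0 B2 94 at offsets 0–2.
U+131AC → 4-byte form F0 93 86 AC at offsets 3–6.
U+038C → 2-byte form CE 8C at offsets 7–8.
U+03DD → 2-byte form CF 9D at offsets 9–10.
U+4AD1 → 3-byte form E4 AB 91 at offsets 11–13.
Offset 12 falls in char 5's range; it's byte 2 of E4 AB 91 = 0xAB.

0xAB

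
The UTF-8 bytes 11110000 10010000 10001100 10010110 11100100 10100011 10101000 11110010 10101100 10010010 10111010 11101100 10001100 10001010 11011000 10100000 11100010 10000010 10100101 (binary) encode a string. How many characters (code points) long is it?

Byte at offset 0: 0xF0 = 11110000 → 4-byte char (#1). Advance 4.
Byte at offset 4: 0xE4 = 11100100 → 3-byte char (#2). Advance 3.
Byte at offset 7: 0xF2 = 11110010 → 4-byte char (#3). Advance 4.
Byte at offset 11: 0xEC = 11101100 → 3-byte char (#4). Advance 3.
Byte at offset 14: 0xD8 = 11011000 → 2-byte char (#5). Advance 2.
Byte at offset 16: 0xE2 = 11100010 → 3-byte char (#6). Advance 3.
Reached end at offset 19 after 6 code points.

6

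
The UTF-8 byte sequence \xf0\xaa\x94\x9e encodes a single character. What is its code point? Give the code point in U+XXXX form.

Leading byte 0xF0 = 11110000 matches 11110xxx → 4-byte sequence.
Byte 1: 0xF0 = 11110000, payload 000 (3 bits).
Byte 2: 0xAA = 10101010 (10xxxxxx ✓), payload 101010.
Byte 3: 0x94 = 10010100 (10xxxxxx ✓), payload 010100.
Byte 4: 0x9E = 10011110 (10xxxxxx ✓), payload 011110.
Concatenate: 000101010010100011110 = 0x2A51E (21 bits → U+2A51E).

U+2A51E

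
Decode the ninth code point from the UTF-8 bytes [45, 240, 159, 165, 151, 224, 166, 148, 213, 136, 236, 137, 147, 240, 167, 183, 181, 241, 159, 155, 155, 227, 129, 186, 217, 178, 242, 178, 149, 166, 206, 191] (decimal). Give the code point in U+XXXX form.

Offset 0: leading byte 0x2D = 00101101 → 1-byte char #1 = 2D.
Offset 1: leading byte 0xF0 = 11110000 → 4-byte char #2 = F0 9F A5 97.
Offset 5: leading byte 0xE0 = 11100000 → 3-byte char #3 = E0 A6 94.
Offset 8: leading byte 0xD5 = 11010101 → 2-byte char #4 = D5 88.
Offset 10: leading byte 0xEC = 11101100 → 3-byte char #5 = EC 89 93.
Offset 13: leading byte 0xF0 = 11110000 → 4-byte char #6 = F0 A7 B7 B5.
Offset 17: leading byte 0xF1 = 11110001 → 4-byte char #7 = F1 9F 9B 9B.
Offset 21: leading byte 0xE3 = 11100011 → 3-byte char #8 = E3 81 BA.
Offset 24: leading byte 0xD9 = 11011001 → 2-byte char #9 = D9 B2.
Leading byte 0xD9 = 11011001 matches 110xxxxx → 2-byte sequence.
Byte 1: 0xD9 = 11011001, payload 11001 (5 bits).
Byte 2: 0xB2 = 10110010 (10xxxxxx ✓), payload 110010.
Concatenate: 11001110010 = 0x672 (11 bits → U+0672).

U+0672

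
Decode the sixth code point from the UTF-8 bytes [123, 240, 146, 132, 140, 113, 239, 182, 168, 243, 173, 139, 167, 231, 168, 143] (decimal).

Offset 0: leading byte 0x7B = 01111011 → 1-byte char #1 = 7B.
Offset 1: leading byte 0xF0 = 11110000 → 4-byte char #2 = F0 92 84 8C.
Offset 5: leading byte 0x71 = 01110001 → 1-byte char #3 = 71.
Offset 6: leading byte 0xEF = 11101111 → 3-byte char #4 = EF B6 A8.
Offset 9: leading byte 0xF3 = 11110011 → 4-byte char #5 = F3 AD 8B A7.
Offset 13: leading byte 0xE7 = 11100111 → 3-byte char #6 = E7 A8 8F.
Leading byte 0xE7 = 11100111 matches 1110xxxx → 3-byte sequence.
Byte 1: 0xE7 = 11100111, payload 0111 (4 bits).
Byte 2: 0xA8 = 10101000 (10xxxxxx ✓), payload 101000.
Byte 3: 0x8F = 10001111 (10xxxxxx ✓), payload 001111.
Concatenate: 0111101000001111 = 0x7A0F (16 bits → U+7A0F).

U+7A0F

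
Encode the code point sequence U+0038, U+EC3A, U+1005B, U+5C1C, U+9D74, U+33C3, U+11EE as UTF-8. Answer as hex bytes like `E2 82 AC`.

38 EE B0 BA F0 90 81 9B E5 B0 9C E9 B5 B4 E3 8F 83 E1 87 AE

U+0038: 1-byte form → 38.
U+EC3A: 3-byte form → EE B0 BA.
U+1005B: 4-byte form → F0 90 81 9B.
U+5C1C: 3-byte form → E5 B0 9C.
U+9D74: 3-byte form → E9 B5 B4.
U+33C3: 3-byte form → E3 8F 83.
U+11EE: 3-byte form → E1 87 AE.
Concatenated (20 bytes): 38 EE B0 BA F0 90 81 9B E5 B0 9C E9 B5 B4 E3 8F 83 E1 87 AE.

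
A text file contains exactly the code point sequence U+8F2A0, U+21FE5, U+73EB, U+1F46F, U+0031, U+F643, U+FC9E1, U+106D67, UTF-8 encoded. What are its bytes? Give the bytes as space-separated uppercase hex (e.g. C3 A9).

F2 8F 8A A0 F0 A1 BF A5 E7 8F AB F0 9F 91 AF 31 EF 99 83 F3 BC A7 A1 F4 86 B5 A7

U+8F2A0: 4-byte form → F2 8F 8A A0.
U+21FE5: 4-byte form → F0 A1 BF A5.
U+73EB: 3-byte form → E7 8F AB.
U+1F46F: 4-byte form → F0 9F 91 AF.
U+0031: 1-byte form → 31.
U+F643: 3-byte form → EF 99 83.
U+FC9E1: 4-byte form → F3 BC A7 A1.
U+106D67: 4-byte form → F4 86 B5 A7.
Concatenated (27 bytes): F2 8F 8A A0 F0 A1 BF A5 E7 8F AB F0 9F 91 AF 31 EF 99 83 F3 BC A7 A1 F4 86 B5 A7.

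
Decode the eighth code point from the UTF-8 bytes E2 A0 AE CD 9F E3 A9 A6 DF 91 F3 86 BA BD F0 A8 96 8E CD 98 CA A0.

U+02A0

Offset 0: leading byte 0xE2 = 11100010 → 3-byte char #1 = E2 A0 AE.
Offset 3: leading byte 0xCD = 11001101 → 2-byte char #2 = CD 9F.
Offset 5: leading byte 0xE3 = 11100011 → 3-byte char #3 = E3 A9 A6.
Offset 8: leading byte 0xDF = 11011111 → 2-byte char #4 = DF 91.
Offset 10: leading byte 0xF3 = 11110011 → 4-byte char #5 = F3 86 BA BD.
Offset 14: leading byte 0xF0 = 11110000 → 4-byte char #6 = F0 A8 96 8E.
Offset 18: leading byte 0xCD = 11001101 → 2-byte char #7 = CD 98.
Offset 20: leading byte 0xCA = 11001010 → 2-byte char #8 = CA A0.
Leading byte 0xCA = 11001010 matches 110xxxxx → 2-byte sequence.
Byte 1: 0xCA = 11001010, payload 01010 (5 bits).
Byte 2: 0xA0 = 10100000 (10xxxxxx ✓), payload 100000.
Concatenate: 01010100000 = 0x2A0 (11 bits → U+02A0).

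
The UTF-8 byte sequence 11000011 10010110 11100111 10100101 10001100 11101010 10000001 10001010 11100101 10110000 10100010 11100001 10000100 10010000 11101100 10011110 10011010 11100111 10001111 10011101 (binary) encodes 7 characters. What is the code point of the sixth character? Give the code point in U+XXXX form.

U+C79A

Offset 0: leading byte 0xC3 = 11000011 → 2-byte char #1 = C3 96.
Offset 2: leading byte 0xE7 = 11100111 → 3-byte char #2 = E7 A5 8C.
Offset 5: leading byte 0xEA = 11101010 → 3-byte char #3 = EA 81 8A.
Offset 8: leading byte 0xE5 = 11100101 → 3-byte char #4 = E5 B0 A2.
Offset 11: leading byte 0xE1 = 11100001 → 3-byte char #5 = E1 84 90.
Offset 14: leading byte 0xEC = 11101100 → 3-byte char #6 = EC 9E 9A.
Leading byte 0xEC = 11101100 matches 1110xxxx → 3-byte sequence.
Byte 1: 0xEC = 11101100, payload 1100 (4 bits).
Byte 2: 0x9E = 10011110 (10xxxxxx ✓), payload 011110.
Byte 3: 0x9A = 10011010 (10xxxxxx ✓), payload 011010.
Concatenate: 1100011110011010 = 0xC79A (16 bits → U+C79A).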